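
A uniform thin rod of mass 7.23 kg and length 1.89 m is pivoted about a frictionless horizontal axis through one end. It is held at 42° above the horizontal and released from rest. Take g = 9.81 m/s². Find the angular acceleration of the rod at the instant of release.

About the pivot, I = (1/3)ML² = (1/3)(7.23)(1.89)² = 8.609 kg·m².
The weight acts at the center, a distance L/2 = 0.9450 m from the pivot; τ = Mg(L/2) cos 42° = 49.81 N·m.
α = τ/I = 49.81/8.609 = 5.786 rad/s².

α ≈ 5.79 rad/s²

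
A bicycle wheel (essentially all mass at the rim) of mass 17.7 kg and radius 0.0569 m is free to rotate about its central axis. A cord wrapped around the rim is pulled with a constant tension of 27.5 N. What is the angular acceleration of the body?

α ≈ 27.3 rad/s²

I = MR² = (17.7)(0.0569)² = 0.05731 kg·m².
τ = F R = (27.5)(0.0569) = 1.565 N·m.
From τ = Iα: α = 1.565/0.05731 = 27.31 rad/s².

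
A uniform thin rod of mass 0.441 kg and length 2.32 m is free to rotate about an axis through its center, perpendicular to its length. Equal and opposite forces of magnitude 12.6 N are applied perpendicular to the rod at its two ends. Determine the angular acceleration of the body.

I = (1/12)ML² = (1/12)(0.441)(2.32)² = 0.1978 kg·m².
The couple gives τ = F·(L/2) + F·(L/2) = F L = (12.6)(2.32) = 29.23 N·m.
From τ = Iα: α = 29.23/0.1978 = 147.8 rad/s².

α ≈ 148 rad/s²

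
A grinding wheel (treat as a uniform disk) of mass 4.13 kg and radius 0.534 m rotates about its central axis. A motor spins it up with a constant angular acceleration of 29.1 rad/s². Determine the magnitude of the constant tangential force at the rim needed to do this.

I = ½MR² = (1/2)(4.13)(0.534)² = 0.5888 kg·m².
The required torque is τ = Iα = (0.5888)(29.10) = 17.14 N·m.
A tangential force at the rim gives τ = FR, so F = τ/R = 17.14/0.534 = 32.09 N.

F ≈ 32.1 N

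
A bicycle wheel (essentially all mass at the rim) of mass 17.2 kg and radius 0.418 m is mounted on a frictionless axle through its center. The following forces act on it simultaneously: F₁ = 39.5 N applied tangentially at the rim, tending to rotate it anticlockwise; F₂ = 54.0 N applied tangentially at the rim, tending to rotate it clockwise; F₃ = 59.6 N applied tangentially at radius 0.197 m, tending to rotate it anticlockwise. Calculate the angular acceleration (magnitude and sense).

α ≈ 1.89 rad/s², anticlockwise

I = MR² = (17.2)(0.418)² = 3.005 kg·m².
Taking anticlockwise as positive: τ₁ = +(39.5)(0.418) = +16.51 N·m; τ₂ = −(54.0)(0.418) = −22.57 N·m; τ₃ = +(59.6)(0.197) = +11.74 N·m.
Net torque τ = 5.680 N·m.
α = τ/I = 5.680/3.005 = 1.890 rad/s².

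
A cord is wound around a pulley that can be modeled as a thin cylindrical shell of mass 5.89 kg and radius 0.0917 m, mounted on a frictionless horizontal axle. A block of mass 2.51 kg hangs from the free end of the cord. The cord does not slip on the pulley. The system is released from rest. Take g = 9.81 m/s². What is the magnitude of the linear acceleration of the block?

I = MR² = (5.89)(0.0917)² = 0.04953 kg·m².
Block: mg − T = ma. Pulley: TR = Iα. No-slip: a = αR, so T = (I/R²)a = 5.890·a.
Then mg = (m + 5.890)a, so a = (2.51)(9.81)/(2.51 + 5.890) = 2.931 m/s².

a ≈ 2.93 m/s²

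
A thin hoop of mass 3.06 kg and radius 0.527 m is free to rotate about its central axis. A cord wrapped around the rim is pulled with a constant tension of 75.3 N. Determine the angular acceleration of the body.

α ≈ 46.7 rad/s²

I = MR² = (3.06)(0.527)² = 0.8499 kg·m².
τ = F R = (75.3)(0.527) = 39.68 N·m.
Newton's second law for rotation, τ = Iα, gives α = τ/I = 39.68/0.8499 = 46.69 rad/s².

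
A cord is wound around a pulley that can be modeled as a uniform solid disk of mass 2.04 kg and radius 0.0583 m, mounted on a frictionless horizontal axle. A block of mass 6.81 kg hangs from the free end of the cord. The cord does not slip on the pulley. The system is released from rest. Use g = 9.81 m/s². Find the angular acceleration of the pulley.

α ≈ 146 rad/s²

I = ½MR² = (1/2)(2.04)(0.0583)² = 0.003467 kg·m².
Block: mg − T = ma. Pulley: TR = Iα. No-slip: a = αR, so T = (I/R²)a = 1.020·a.
Then mg = (m + 1.020)a, so a = (6.81)(9.81)/(6.81 + 1.020) = 8.532 m/s².
α = a/R = 8.532/0.0583 = 146.3 rad/s².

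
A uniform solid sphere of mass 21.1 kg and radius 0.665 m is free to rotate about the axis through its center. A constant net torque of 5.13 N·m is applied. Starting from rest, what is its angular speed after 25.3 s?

ω ≈ 34.8 rad/s

I = (2/5)MR² = (2/5)(21.1)(0.665)² = 3.732 kg·m².
α = τ/I = 5.13/3.732 = 1.374 rad/s².
ω = ω₀ + αt = 0 + (1.374)(25.3) = 34.77 rad/s.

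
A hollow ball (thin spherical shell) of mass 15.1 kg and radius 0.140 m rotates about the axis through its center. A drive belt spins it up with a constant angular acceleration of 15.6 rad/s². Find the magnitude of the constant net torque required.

τ ≈ 3.08 N·m

I = (2/3)MR² = (2/3)(15.1)(0.140)² = 0.1973 kg·m².
τ = Iα = (0.1973)(15.60) = 3.078 N·m.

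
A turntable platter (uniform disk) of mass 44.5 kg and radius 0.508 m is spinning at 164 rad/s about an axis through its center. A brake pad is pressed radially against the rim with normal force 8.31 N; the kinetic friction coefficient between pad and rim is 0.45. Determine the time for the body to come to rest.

I = ½MR² = (1/2)(44.5)(0.508)² = 5.742 kg·m².
Friction force f = μN = (0.45)(8.31) = 3.740 N at the rim; torque magnitude τ = fR = 1.900 N·m, opposing ω.
|α| = τ/I = 1.900/5.742 = 0.3308 rad/s² (deceleration).
0 = ω₀ − |α|t ⇒ t = ω₀/|α| = 164/0.3308 = 495.7 s.

t ≈ 496 s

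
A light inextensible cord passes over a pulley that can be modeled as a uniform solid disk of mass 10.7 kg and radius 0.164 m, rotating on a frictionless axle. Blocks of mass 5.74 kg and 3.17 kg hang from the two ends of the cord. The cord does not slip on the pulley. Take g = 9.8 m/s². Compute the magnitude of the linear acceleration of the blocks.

a ≈ 1.77 m/s²

I = ½MR² = (1/2)(10.7)(0.164)² = 0.1439 kg·m².
Heavier block: m₁g − T₁ = m₁a. Lighter block: T₂ − m₂g = m₂a.
Pulley: (T₁ − T₂)R = Iα = I(a/R), so T₁ − T₂ = (I/R²)a = (1/2)M_p a = 5.350·a.
Adding the three: (m₁ − m₂)g = (m₁ + m₂ + 5.350)a, so a = (5.74 − 3.17)(9.8)/(5.74 + 3.17 + 5.350) = 1.766 m/s².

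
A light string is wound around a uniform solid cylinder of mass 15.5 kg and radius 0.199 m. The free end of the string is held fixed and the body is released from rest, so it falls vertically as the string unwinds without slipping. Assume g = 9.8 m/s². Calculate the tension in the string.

Translation: Mg − T = Ma. Rotation about the center: TR = Iα with I = ½MR².
With a = αR: T = (I/R²)a = (1/2)M a, so Mg = (1 + 0.5000)Ma.
a = g/(1 + 0.5000) = 9.8/1.500 = 6.533 m/s².
T = 0.5000·M·a = (0.5000)(15.5)(6.533) = 50.63 N.

T ≈ 50.6 N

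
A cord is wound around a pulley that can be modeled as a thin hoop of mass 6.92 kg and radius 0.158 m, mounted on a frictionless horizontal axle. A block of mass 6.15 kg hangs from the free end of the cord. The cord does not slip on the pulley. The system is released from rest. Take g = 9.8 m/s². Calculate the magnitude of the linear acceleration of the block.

a ≈ 4.61 m/s²

I = MR² = (6.92)(0.158)² = 0.1728 kg·m².
Block: mg − T = ma. Pulley: TR = Iα. No-slip: a = αR, so T = (I/R²)a = 6.920·a.
Then mg = (m + 6.920)a, so a = (6.15)(9.8)/(6.15 + 6.920) = 4.611 m/s².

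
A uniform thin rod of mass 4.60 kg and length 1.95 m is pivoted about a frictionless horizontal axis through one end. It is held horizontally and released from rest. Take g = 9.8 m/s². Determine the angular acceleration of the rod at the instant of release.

About the pivot, I = (1/3)ML² = (1/3)(4.60)(1.95)² = 5.830 kg·m².
The weight acts at the center, a distance L/2 = 0.9750 m from the pivot; τ = Mg(L/2) = 43.95 N·m.
α = τ/I = 43.95/5.830 = 7.538 rad/s².

α ≈ 7.54 rad/s²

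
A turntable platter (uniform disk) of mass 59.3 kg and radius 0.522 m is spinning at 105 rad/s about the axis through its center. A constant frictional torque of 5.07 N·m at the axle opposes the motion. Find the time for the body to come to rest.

I = ½MR² = (1/2)(59.3)(0.522)² = 8.079 kg·m².
The net torque has magnitude 5.07 N·m, opposing ω.
|α| = τ/I = 5.070/8.079 = 0.6275 rad/s² (deceleration).
0 = ω₀ − |α|t ⇒ t = ω₀/|α| = 105/0.6275 = 167.3 s.

t ≈ 167 s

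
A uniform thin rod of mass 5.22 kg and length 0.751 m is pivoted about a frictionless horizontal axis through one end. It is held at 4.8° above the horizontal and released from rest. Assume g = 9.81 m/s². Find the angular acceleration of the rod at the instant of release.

About the pivot, I = (1/3)ML² = (1/3)(5.22)(0.751)² = 0.9814 kg·m².
The weight acts at the center, a distance L/2 = 0.3755 m from the pivot; τ = Mg(L/2) cos 4.8° = 19.16 N·m.
α = τ/I = 19.16/0.9814 = 19.53 rad/s².

α ≈ 19.5 rad/s²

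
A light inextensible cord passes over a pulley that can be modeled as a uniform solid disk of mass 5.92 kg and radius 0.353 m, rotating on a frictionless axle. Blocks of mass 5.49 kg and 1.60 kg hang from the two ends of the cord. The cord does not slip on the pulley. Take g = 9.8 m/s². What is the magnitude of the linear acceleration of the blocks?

I = ½MR² = (1/2)(5.92)(0.353)² = 0.3688 kg·m².
Heavier block: m₁g − T₁ = m₁a. Lighter block: T₂ − m₂g = m₂a.
Pulley: (T₁ − T₂)R = Iα = I(a/R), so T₁ − T₂ = (I/R²)a = (1/2)M_p a = 2.960·a.
Adding the three: (m₁ − m₂)g = (m₁ + m₂ + 2.960)a, so a = (5.49 − 1.60)(9.8)/(5.49 + 1.60 + 2.960) = 3.793 m/s².

a ≈ 3.79 m/s²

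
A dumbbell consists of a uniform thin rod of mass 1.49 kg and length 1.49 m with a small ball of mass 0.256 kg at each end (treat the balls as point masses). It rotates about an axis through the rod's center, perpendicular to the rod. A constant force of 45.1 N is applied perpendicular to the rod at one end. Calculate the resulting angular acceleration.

α ≈ 60.0 rad/s²

I_rod = (1/12)ML² = (1/12)(1.49)(1.49)² = 0.2757 kg·m².
I_balls = 2·m·(L/2)² = 2(0.256)(0.7450)² = 0.2842 kg·m².
Total I = 0.5598 kg·m².
τ = F·(L/2) = (45.1)(0.745) = 33.60 N·m.
α = τ/I = 33.60/0.5598 = 60.02 rad/s².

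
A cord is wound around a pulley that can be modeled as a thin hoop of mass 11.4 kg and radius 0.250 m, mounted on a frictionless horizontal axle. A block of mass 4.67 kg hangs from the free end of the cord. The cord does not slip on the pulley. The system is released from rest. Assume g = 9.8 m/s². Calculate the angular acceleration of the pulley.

α ≈ 11.4 rad/s²

I = MR² = (11.4)(0.250)² = 0.7125 kg·m².
Block: mg − T = ma. Pulley: TR = Iα. No-slip: a = αR, so T = (I/R²)a = 11.40·a.
Then mg = (m + 11.40)a, so a = (4.67)(9.8)/(4.67 + 11.40) = 2.848 m/s².
α = a/R = 2.848/0.250 = 11.39 rad/s².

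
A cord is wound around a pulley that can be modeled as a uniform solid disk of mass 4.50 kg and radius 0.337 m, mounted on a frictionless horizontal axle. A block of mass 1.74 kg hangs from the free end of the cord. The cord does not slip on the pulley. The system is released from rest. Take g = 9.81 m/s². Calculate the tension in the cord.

T ≈ 9.63 N

I = ½MR² = (1/2)(4.50)(0.337)² = 0.2555 kg·m².
Block: mg − T = ma. Pulley: TR = Iα. No-slip: a = αR, so T = (I/R²)a = 2.250·a.
Then mg = (m + 2.250)a, so a = (1.74)(9.81)/(1.74 + 2.250) = 4.278 m/s².
T = 2.250·a = 9.626 N.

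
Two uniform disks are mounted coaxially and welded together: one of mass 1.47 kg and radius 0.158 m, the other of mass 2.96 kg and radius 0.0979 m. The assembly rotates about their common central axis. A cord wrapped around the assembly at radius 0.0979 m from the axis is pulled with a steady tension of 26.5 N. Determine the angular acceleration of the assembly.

α ≈ 79.7 rad/s²

I = ½M₁R₁² + ½M₂R₂² = ½(1.47)(0.158)² + ½(2.96)(0.0979)² = 0.03253 kg·m².
τ = F r = (26.5)(0.0979) = 2.594 N·m.
α = τ/I = 2.594/0.03253 = 79.74 rad/s².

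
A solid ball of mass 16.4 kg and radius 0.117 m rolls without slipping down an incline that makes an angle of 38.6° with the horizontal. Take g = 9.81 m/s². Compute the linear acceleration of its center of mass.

Translation along the incline: Mg sinθ − f = Ma.
Rotation about the center: fR = Iα with I = (2/5)MR². No-slip gives a = αR, so f = (I/R²)a = (2/5)M a.
Substituting: Mg sinθ = (1 + 0.4000)Ma, so a = g sinθ/(1 + 0.4000) = (9.81) sin 38.6° / 1.400 = 4.372 m/s².

a ≈ 4.37 m/s²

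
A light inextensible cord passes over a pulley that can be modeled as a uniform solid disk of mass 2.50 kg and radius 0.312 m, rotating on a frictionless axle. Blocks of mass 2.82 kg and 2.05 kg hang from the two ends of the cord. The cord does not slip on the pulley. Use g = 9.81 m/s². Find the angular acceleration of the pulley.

I = ½MR² = (1/2)(2.50)(0.312)² = 0.1217 kg·m².
Heavier block: m₁g − T₁ = m₁a. Lighter block: T₂ − m₂g = m₂a.
Pulley: (T₁ − T₂)R = Iα = I(a/R), so T₁ − T₂ = (I/R²)a = (1/2)M_p a = 1.250·a.
Adding the three: (m₁ − m₂)g = (m₁ + m₂ + 1.250)a, so a = (2.82 − 2.05)(9.81)/(2.82 + 2.05 + 1.250) = 1.234 m/s².
α = a/R = 1.234/0.312 = 3.956 rad/s².

α ≈ 3.96 rad/s²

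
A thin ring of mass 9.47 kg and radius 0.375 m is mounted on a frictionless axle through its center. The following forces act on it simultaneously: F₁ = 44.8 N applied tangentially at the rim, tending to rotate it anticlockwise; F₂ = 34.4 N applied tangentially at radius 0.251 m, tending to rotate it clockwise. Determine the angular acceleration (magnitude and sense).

I = MR² = (9.47)(0.375)² = 1.332 kg·m².
Taking anticlockwise as positive: τ₁ = +(44.8)(0.375) = +16.80 N·m; τ₂ = −(34.4)(0.251) = −8.634 N·m.
Net torque τ = 8.166 N·m.
α = τ/I = 8.166/1.332 = 6.132 rad/s².

α ≈ 6.13 rad/s², anticlockwise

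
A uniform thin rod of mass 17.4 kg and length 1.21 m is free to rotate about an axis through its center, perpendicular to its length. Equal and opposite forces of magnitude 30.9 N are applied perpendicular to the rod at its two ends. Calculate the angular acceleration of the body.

α ≈ 17.6 rad/s²

I = (1/12)ML² = (1/12)(17.4)(1.21)² = 2.123 kg·m².
The couple gives τ = F·(L/2) + F·(L/2) = F L = (30.9)(1.21) = 37.39 N·m.
From τ = Iα: α = 37.39/2.123 = 17.61 rad/s².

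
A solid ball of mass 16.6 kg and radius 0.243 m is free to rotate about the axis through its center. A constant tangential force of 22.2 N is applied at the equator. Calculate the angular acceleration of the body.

I = (2/5)MR² = (2/5)(16.6)(0.243)² = 0.3921 kg·m².
τ = F R = (22.2)(0.243) = 5.395 N·m.
Newton's second law for rotation, τ = Iα, gives α = τ/I = 5.395/0.3921 = 13.76 rad/s².

α ≈ 13.8 rad/s²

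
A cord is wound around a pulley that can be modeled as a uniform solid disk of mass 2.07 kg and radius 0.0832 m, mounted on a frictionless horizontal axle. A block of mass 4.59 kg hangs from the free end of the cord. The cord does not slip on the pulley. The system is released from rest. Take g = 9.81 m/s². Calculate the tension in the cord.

T ≈ 8.29 N

I = ½MR² = (1/2)(2.07)(0.0832)² = 0.007165 kg·m².
Block: mg − T = ma. Pulley: TR = Iα. No-slip: a = αR, so T = (I/R²)a = 1.035·a.
Then mg = (m + 1.035)a, so a = (4.59)(9.81)/(4.59 + 1.035) = 8.005 m/s².
T = 1.035·a = 8.285 N.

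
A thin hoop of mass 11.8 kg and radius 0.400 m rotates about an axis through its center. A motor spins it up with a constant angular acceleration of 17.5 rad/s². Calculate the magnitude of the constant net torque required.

τ ≈ 33.0 N·m

I = MR² = (11.8)(0.400)² = 1.888 kg·m².
τ = Iα = (1.888)(17.50) = 33.04 N·m.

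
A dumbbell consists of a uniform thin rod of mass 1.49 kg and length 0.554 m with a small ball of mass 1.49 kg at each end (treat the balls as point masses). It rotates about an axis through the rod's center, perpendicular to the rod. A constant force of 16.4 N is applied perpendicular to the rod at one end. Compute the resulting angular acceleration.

α ≈ 17.0 rad/s²

I_rod = (1/12)ML² = (1/12)(1.49)(0.554)² = 0.03811 kg·m².
I_balls = 2·m·(L/2)² = 2(1.49)(0.2770)² = 0.2287 kg·m².
Total I = 0.2668 kg·m².
τ = F·(L/2) = (16.4)(0.277) = 4.543 N·m.
α = τ/I = 4.543/0.2668 = 17.03 rad/s².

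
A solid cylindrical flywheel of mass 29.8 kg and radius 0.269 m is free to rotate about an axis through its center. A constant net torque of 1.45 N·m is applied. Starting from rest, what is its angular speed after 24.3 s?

I = ½MR² = (1/2)(29.8)(0.269)² = 1.078 kg·m².
α = τ/I = 1.45/1.078 = 1.345 rad/s².
ω = ω₀ + αt = 0 + (1.345)(24.3) = 32.68 rad/s.

ω ≈ 32.7 rad/s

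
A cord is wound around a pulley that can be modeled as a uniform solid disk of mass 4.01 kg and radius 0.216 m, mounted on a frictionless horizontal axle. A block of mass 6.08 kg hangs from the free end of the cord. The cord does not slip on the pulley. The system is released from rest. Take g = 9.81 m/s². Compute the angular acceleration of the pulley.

α ≈ 34.2 rad/s²

I = ½MR² = (1/2)(4.01)(0.216)² = 0.09355 kg·m².
Block: mg − T = ma. Pulley: TR = Iα. No-slip: a = αR, so T = (I/R²)a = 2.005·a.
Then mg = (m + 2.005)a, so a = (6.08)(9.81)/(6.08 + 2.005) = 7.377 m/s².
α = a/R = 7.377/0.216 = 34.15 rad/s².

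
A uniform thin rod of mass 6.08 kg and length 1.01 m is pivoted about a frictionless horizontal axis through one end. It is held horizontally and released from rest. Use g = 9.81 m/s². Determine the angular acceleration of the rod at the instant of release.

About the pivot, I = (1/3)ML² = (1/3)(6.08)(1.01)² = 2.067 kg·m².
The weight acts at the center, a distance L/2 = 0.5050 m from the pivot; τ = Mg(L/2) = 30.12 N·m.
α = τ/I = 30.12/2.067 = 14.57 rad/s².

α ≈ 14.6 rad/s²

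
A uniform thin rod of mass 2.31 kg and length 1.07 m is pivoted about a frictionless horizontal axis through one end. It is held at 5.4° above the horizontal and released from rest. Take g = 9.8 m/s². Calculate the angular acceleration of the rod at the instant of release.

About the pivot, I = (1/3)ML² = (1/3)(2.31)(1.07)² = 0.8816 kg·m².
The weight acts at the center, a distance L/2 = 0.5350 m from the pivot; τ = Mg(L/2) cos 5.4° = 12.06 N·m.
α = τ/I = 12.06/0.8816 = 13.68 rad/s².
(Equivalently α = (3g/(2L)) cos 5.4° = 13.68 rad/s².)

α ≈ 13.7 rad/s²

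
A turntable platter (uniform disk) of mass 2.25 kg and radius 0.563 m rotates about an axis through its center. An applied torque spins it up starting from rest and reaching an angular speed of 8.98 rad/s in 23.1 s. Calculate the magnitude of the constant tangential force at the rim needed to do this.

I = ½MR² = (1/2)(2.25)(0.563)² = 0.3566 kg·m².
α = Δω/Δt = (8.98 − 0)/23.1 = 0.3887 rad/s².
The required torque is τ = Iα = (0.3566)(0.3887) = 0.1386 N·m.
A tangential force at the rim gives τ = FR, so F = τ/R = 0.1386/0.563 = 0.2462 N.

F ≈ 0.246 N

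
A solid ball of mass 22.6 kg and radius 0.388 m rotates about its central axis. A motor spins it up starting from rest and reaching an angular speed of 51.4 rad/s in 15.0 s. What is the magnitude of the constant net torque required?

I = (2/5)MR² = (2/5)(22.6)(0.388)² = 1.361 kg·m².
α = Δω/Δt = (51.4 − 0)/15.0 = 3.427 rad/s².
τ = Iα = (1.361)(3.427) = 4.663 N·m.

τ ≈ 4.66 N·m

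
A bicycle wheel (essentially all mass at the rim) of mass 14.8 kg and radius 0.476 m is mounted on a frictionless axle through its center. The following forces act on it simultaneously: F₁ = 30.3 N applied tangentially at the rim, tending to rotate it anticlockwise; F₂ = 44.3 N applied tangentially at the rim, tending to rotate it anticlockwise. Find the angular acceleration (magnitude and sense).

I = MR² = (14.8)(0.476)² = 3.353 kg·m².
Taking anticlockwise as positive: τ₁ = +(30.3)(0.476) = +14.42 N·m; τ₂ = +(44.3)(0.476) = +21.09 N·m.
Net torque τ = 35.51 N·m.
α = τ/I = 35.51/3.353 = 10.59 rad/s².

α ≈ 10.6 rad/s², anticlockwise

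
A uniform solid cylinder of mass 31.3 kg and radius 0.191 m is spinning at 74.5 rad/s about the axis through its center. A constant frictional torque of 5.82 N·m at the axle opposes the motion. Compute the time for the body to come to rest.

t ≈ 7.31 s

I = ½MR² = (1/2)(31.3)(0.191)² = 0.5709 kg·m².
The net torque has magnitude 5.82 N·m, opposing ω.
|α| = τ/I = 5.820/0.5709 = 10.19 rad/s² (deceleration).
0 = ω₀ − |α|t ⇒ t = ω₀/|α| = 74.5/10.19 = 7.308 s.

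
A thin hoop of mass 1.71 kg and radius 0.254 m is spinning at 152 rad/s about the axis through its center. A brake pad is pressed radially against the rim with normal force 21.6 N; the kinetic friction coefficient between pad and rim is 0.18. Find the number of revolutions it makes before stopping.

≈ 205 revolutions

I = MR² = (1.71)(0.254)² = 0.1103 kg·m².
Friction force f = μN = (0.18)(21.6) = 3.888 N at the rim; torque magnitude τ = fR = 0.9876 N·m, opposing ω.
|α| = τ/I = 0.9876/0.1103 = 8.952 rad/s² (deceleration).
ω² = ω₀² − 2|α|θ with ω = 0 ⇒ θ = ω₀²/(2|α|) = 1291 rad = 205.4 rev.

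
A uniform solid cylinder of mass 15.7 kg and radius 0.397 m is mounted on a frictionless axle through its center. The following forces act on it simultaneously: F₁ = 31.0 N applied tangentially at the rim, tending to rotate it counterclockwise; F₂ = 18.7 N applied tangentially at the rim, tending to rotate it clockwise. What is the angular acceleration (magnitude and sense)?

α ≈ 3.95 rad/s², counterclockwise

I = ½MR² = (1/2)(15.7)(0.397)² = 1.237 kg·m².
Taking counterclockwise as positive: τ₁ = +(31.0)(0.397) = +12.31 N·m; τ₂ = −(18.7)(0.397) = −7.424 N·m.
Net torque τ = 4.883 N·m.
α = τ/I = 4.883/1.237 = 3.947 rad/s².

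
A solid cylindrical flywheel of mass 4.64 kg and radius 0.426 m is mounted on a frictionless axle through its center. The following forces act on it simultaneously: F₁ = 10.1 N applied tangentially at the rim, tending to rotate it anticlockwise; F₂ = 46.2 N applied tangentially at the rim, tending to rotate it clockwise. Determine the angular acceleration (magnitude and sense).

I = ½MR² = (1/2)(4.64)(0.426)² = 0.4210 kg·m².
Taking anticlockwise as positive: τ₁ = +(10.1)(0.426) = +4.303 N·m; τ₂ = −(46.2)(0.426) = −19.68 N·m.
Net torque τ = -15.38 N·m.
α = τ/I = -15.38/0.4210 = -36.53 rad/s².

α ≈ 36.5 rad/s², clockwise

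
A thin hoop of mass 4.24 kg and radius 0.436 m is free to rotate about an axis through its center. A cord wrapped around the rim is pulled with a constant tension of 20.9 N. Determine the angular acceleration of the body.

I = MR² = (4.24)(0.436)² = 0.8060 kg·m².
τ = F R = (20.9)(0.436) = 9.112 N·m.
Newton's second law for rotation, τ = Iα, gives α = τ/I = 9.112/0.8060 = 11.31 rad/s².

α ≈ 11.3 rad/s²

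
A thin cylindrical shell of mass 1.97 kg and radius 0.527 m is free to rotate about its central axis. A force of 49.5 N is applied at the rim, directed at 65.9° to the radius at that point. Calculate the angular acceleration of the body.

I = MR² = (1.97)(0.527)² = 0.5471 kg·m².
Only the tangential component produces torque: τ = F R sinθ = (49.5)(0.527) sin 65.9° = 23.81 N·m.
Newton's second law for rotation, τ = Iα, gives α = τ/I = 23.81/0.5471 = 43.52 rad/s².

α ≈ 43.5 rad/s²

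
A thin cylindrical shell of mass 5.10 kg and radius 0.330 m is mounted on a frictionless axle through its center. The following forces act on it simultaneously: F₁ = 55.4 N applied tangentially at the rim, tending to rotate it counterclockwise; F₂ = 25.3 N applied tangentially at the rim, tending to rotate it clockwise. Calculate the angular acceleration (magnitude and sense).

I = MR² = (5.10)(0.330)² = 0.5554 kg·m².
Taking counterclockwise as positive: τ₁ = +(55.4)(0.330) = +18.28 N·m; τ₂ = −(25.3)(0.330) = −8.349 N·m.
Net torque τ = 9.933 N·m.
α = τ/I = 9.933/0.5554 = 17.88 rad/s².

α ≈ 17.9 rad/s², counterclockwise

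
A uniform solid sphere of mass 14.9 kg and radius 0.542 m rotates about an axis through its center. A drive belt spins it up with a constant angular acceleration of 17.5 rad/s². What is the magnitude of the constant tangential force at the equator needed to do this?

I = (2/5)MR² = (2/5)(14.9)(0.542)² = 1.751 kg·m².
The required torque is τ = Iα = (1.751)(17.50) = 30.64 N·m.
A tangential force at the equator gives τ = FR, so F = τ/R = 30.64/0.542 = 56.53 N.

F ≈ 56.5 N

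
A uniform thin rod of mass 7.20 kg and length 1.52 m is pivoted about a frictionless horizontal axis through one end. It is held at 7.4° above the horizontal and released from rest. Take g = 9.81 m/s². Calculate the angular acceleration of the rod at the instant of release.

About the pivot, I = (1/3)ML² = (1/3)(7.20)(1.52)² = 5.545 kg·m².
The weight acts at the center, a distance L/2 = 0.7600 m from the pivot; τ = Mg(L/2) cos 7.4° = 53.23 N·m.
α = τ/I = 53.23/5.545 = 9.600 rad/s².

α ≈ 9.60 rad/s²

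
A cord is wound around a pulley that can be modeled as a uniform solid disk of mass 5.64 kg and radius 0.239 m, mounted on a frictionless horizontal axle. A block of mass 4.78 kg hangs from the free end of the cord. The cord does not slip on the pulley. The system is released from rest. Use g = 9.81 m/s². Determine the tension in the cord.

I = ½MR² = (1/2)(5.64)(0.239)² = 0.1611 kg·m².
Block: mg − T = ma. Pulley: TR = Iα. No-slip: a = αR, so T = (I/R²)a = 2.820·a.
Then mg = (m + 2.820)a, so a = (4.78)(9.81)/(4.78 + 2.820) = 6.170 m/s².
T = 2.820·a = 17.40 N.

T ≈ 17.4 N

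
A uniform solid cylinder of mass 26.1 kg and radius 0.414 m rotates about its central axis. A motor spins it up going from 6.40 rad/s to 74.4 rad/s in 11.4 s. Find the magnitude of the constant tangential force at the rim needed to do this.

I = ½MR² = (1/2)(26.1)(0.414)² = 2.237 kg·m².
α = Δω/Δt = (74.4 − 6.40)/11.4 = 5.965 rad/s².
The required torque is τ = Iα = (2.237)(5.965) = 13.34 N·m.
A tangential force at the rim gives τ = FR, so F = τ/R = 13.34/0.414 = 32.23 N.

F ≈ 32.2 N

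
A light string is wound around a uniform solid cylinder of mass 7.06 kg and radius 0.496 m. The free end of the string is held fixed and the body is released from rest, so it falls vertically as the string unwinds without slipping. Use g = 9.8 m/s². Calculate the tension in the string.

T ≈ 23.1 N

Translation: Mg − T = Ma. Rotation about the center: TR = Iα with I = ½MR².
With a = αR: T = (I/R²)a = (1/2)M a, so Mg = (1 + 0.5000)Ma.
a = g/(1 + 0.5000) = 9.8/1.500 = 6.533 m/s².
T = 0.5000·M·a = (0.5000)(7.06)(6.533) = 23.06 N.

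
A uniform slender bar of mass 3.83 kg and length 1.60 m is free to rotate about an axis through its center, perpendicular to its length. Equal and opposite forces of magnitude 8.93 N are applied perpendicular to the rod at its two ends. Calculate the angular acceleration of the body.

I = (1/12)ML² = (1/12)(3.83)(1.60)² = 0.8171 kg·m².
The couple gives τ = F·(L/2) + F·(L/2) = F L = (8.93)(1.60) = 14.29 N·m.
Newton's second law for rotation, τ = Iα, gives α = τ/I = 14.29/0.8171 = 17.49 rad/s².

α ≈ 17.5 rad/s²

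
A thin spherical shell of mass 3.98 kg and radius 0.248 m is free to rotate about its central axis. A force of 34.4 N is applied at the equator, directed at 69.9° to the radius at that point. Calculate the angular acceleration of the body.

I = (2/3)MR² = (2/3)(3.98)(0.248)² = 0.1632 kg·m².
Only the tangential component produces torque: τ = F R sinθ = (34.4)(0.248) sin 69.9° = 8.012 N·m.
Newton's second law for rotation, τ = Iα, gives α = τ/I = 8.012/0.1632 = 49.09 rad/s².

α ≈ 49.1 rad/s²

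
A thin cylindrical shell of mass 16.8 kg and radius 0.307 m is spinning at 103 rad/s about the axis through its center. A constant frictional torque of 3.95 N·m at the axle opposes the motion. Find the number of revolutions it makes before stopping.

I = MR² = (16.8)(0.307)² = 1.583 kg·m².
The net torque has magnitude 3.95 N·m, opposing ω.
|α| = τ/I = 3.950/1.583 = 2.495 rad/s² (deceleration).
ω² = ω₀² − 2|α|θ with ω = 0 ⇒ θ = ω₀²/(2|α|) = 2126 rad = 338.4 rev.

≈ 338 revolutions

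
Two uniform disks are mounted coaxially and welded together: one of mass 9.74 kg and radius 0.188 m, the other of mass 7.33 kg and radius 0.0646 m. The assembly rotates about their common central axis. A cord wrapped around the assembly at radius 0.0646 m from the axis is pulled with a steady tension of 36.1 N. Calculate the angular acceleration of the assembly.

I = ½M₁R₁² + ½M₂R₂² = ½(9.74)(0.188)² + ½(7.33)(0.0646)² = 0.1874 kg·m².
τ = F r = (36.1)(0.0646) = 2.332 N·m.
α = τ/I = 2.332/0.1874 = 12.44 rad/s².

α ≈ 12.4 rad/s²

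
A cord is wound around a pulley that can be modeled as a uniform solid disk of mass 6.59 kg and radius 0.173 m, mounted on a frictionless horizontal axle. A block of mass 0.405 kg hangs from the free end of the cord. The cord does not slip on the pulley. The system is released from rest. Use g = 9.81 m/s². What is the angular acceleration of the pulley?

α ≈ 6.21 rad/s²

I = ½MR² = (1/2)(6.59)(0.173)² = 0.09862 kg·m².
Block: mg − T = ma. Pulley: TR = Iα. No-slip: a = αR, so T = (I/R²)a = 3.295·a.
Then mg = (m + 3.295)a, so a = (0.405)(9.81)/(0.405 + 3.295) = 1.074 m/s².
α = a/R = 1.074/0.173 = 6.207 rad/s².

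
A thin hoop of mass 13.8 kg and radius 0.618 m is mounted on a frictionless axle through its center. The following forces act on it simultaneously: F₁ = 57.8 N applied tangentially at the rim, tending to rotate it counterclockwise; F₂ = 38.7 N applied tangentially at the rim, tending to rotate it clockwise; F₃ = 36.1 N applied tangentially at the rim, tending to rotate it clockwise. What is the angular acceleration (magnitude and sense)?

I = MR² = (13.8)(0.618)² = 5.271 kg·m².
Taking counterclockwise as positive: τ₁ = +(57.8)(0.618) = +35.72 N·m; τ₂ = −(38.7)(0.618) = −23.92 N·m; τ₃ = −(36.1)(0.618) = −22.31 N·m.
Net torque τ = -10.51 N·m.
α = τ/I = -10.51/5.271 = -1.993 rad/s².

α ≈ 1.99 rad/s², clockwise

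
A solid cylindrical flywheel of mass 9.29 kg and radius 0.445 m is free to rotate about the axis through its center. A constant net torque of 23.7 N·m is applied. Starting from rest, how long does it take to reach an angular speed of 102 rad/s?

t ≈ 3.96 s

I = ½MR² = (1/2)(9.29)(0.445)² = 0.9198 kg·m².
α = τ/I = 23.7/0.9198 = 25.77 rad/s².
ω = αt ⇒ t = ω/α = 102/25.77 = 3.959 s.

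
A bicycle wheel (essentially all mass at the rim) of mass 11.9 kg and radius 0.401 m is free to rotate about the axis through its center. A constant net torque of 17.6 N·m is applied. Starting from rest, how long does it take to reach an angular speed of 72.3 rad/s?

I = MR² = (11.9)(0.401)² = 1.914 kg·m².
α = τ/I = 17.6/1.914 = 9.198 rad/s².
ω = αt ⇒ t = ω/α = 72.3/9.198 = 7.861 s.

t ≈ 7.86 s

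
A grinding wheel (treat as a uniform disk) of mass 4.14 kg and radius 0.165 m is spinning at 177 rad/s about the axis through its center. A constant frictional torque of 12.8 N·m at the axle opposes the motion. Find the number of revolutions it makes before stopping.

I = ½MR² = (1/2)(4.14)(0.165)² = 0.05636 kg·m².
The net torque has magnitude 12.8 N·m, opposing ω.
|α| = τ/I = 12.80/0.05636 = 227.1 rad/s² (deceleration).
ω² = ω₀² − 2|α|θ with ω = 0 ⇒ θ = ω₀²/(2|α|) = 68.97 rad = 10.98 rev.

≈ 11.0 revolutions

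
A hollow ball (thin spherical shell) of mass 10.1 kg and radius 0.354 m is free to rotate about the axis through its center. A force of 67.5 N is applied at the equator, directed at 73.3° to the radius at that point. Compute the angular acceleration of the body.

α ≈ 27.1 rad/s²

I = (2/3)MR² = (2/3)(10.1)(0.354)² = 0.8438 kg·m².
Only the tangential component produces torque: τ = F R sinθ = (67.5)(0.354) sin 73.3° = 22.89 N·m.
From τ = Iα: α = 22.89/0.8438 = 27.12 rad/s².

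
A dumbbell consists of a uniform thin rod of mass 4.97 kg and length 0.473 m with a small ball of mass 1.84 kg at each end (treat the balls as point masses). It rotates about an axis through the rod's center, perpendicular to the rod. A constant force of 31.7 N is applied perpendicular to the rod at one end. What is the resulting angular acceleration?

I_rod = (1/12)ML² = (1/12)(4.97)(0.473)² = 0.09266 kg·m².
I_balls = 2·m·(L/2)² = 2(1.84)(0.2365)² = 0.2058 kg·m².
Total I = 0.2985 kg·m².
τ = F·(L/2) = (31.7)(0.236) = 7.497 N·m.
α = τ/I = 7.497/0.2985 = 25.12 rad/s².

α ≈ 25.1 rad/s²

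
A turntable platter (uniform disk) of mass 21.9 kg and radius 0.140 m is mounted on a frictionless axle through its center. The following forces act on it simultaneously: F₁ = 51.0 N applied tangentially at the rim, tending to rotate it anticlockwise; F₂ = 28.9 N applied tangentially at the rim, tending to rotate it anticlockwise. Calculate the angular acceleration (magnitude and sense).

I = ½MR² = (1/2)(21.9)(0.140)² = 0.2146 kg·m².
Taking anticlockwise as positive: τ₁ = +(51.0)(0.140) = +7.140 N·m; τ₂ = +(28.9)(0.140) = +4.046 N·m.
Net torque τ = 11.19 N·m.
α = τ/I = 11.19/0.2146 = 52.12 rad/s².

α ≈ 52.1 rad/s², anticlockwise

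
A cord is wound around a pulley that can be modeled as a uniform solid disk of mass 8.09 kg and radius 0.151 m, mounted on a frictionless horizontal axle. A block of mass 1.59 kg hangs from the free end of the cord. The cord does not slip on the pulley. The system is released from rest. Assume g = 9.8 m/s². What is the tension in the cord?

T ≈ 11.2 N

I = ½MR² = (1/2)(8.09)(0.151)² = 0.09223 kg·m².
Block: mg − T = ma. Pulley: TR = Iα. No-slip: a = αR, so T = (I/R²)a = 4.045·a.
Then mg = (m + 4.045)a, so a = (1.59)(9.8)/(1.59 + 4.045) = 2.765 m/s².
T = 4.045·a = 11.19 N.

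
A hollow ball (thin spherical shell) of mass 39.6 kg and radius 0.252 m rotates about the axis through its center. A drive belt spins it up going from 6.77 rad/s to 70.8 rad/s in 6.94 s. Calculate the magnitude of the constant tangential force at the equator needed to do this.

I = (2/3)MR² = (2/3)(39.6)(0.252)² = 1.677 kg·m².
α = Δω/Δt = (70.8 − 6.77)/6.94 = 9.226 rad/s².
The required torque is τ = Iα = (1.677)(9.226) = 15.47 N·m.
A tangential force at the equator gives τ = FR, so F = τ/R = 15.47/0.252 = 61.38 N.

F ≈ 61.4 N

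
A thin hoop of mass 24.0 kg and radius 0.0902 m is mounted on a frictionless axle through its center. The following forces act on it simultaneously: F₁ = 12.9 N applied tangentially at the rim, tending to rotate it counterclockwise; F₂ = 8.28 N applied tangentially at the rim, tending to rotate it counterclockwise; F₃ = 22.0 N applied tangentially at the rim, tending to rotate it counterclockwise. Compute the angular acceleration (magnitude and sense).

α ≈ 19.9 rad/s², counterclockwise

I = MR² = (24.0)(0.0902)² = 0.1953 kg·m².
Taking counterclockwise as positive: τ₁ = +(12.9)(0.0902) = +1.164 N·m; τ₂ = +(8.28)(0.0902) = +0.7469 N·m; τ₃ = +(22.0)(0.0902) = +1.984 N·m.
Net torque τ = 3.895 N·m.
α = τ/I = 3.895/0.1953 = 19.95 rad/s².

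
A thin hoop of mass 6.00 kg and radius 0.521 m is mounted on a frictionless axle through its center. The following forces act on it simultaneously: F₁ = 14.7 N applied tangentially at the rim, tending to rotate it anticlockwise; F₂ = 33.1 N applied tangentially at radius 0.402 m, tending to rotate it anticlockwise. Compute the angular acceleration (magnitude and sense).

α ≈ 12.9 rad/s², anticlockwise

I = MR² = (6.00)(0.521)² = 1.629 kg·m².
Taking anticlockwise as positive: τ₁ = +(14.7)(0.521) = +7.659 N·m; τ₂ = +(33.1)(0.402) = +13.31 N·m.
Net torque τ = 20.96 N·m.
α = τ/I = 20.96/1.629 = 12.87 rad/s².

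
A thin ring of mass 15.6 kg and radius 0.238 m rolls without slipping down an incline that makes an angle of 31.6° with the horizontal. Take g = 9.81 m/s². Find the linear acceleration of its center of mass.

a ≈ 2.57 m/s²

Translation along the incline: Mg sinθ − f = Ma.
Rotation about the center: fR = Iα with I = MR². No-slip gives a = αR, so f = (I/R²)a = M a.
Substituting: Mg sinθ = (1 + 1.000)Ma, so a = g sinθ/(1 + 1.000) = (9.81) sin 31.6° / 2.000 = 2.570 m/s².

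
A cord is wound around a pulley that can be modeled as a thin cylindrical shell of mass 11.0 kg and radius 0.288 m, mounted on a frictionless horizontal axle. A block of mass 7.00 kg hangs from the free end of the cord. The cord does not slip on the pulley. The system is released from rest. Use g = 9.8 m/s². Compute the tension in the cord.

T ≈ 41.9 N

I = MR² = (11.0)(0.288)² = 0.9124 kg·m².
Block: mg − T = ma. Pulley: TR = Iα. No-slip: a = αR, so T = (I/R²)a = 11.00·a.
Then mg = (m + 11.00)a, so a = (7.00)(9.8)/(7.00 + 11.00) = 3.811 m/s².
T = 11.00·a = 41.92 N.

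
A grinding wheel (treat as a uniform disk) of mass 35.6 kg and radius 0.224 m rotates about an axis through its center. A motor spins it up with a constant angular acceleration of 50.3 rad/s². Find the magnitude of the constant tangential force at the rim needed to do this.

I = ½MR² = (1/2)(35.6)(0.224)² = 0.8931 kg·m².
The required torque is τ = Iα = (0.8931)(50.30) = 44.92 N·m.
A tangential force at the rim gives τ = FR, so F = τ/R = 44.92/0.224 = 200.6 N.

F ≈ 201 N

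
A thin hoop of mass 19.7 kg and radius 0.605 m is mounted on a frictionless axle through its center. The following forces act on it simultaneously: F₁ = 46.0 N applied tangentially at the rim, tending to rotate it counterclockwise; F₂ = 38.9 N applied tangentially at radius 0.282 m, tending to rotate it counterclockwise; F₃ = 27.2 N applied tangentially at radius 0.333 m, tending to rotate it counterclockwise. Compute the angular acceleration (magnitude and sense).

I = MR² = (19.7)(0.605)² = 7.211 kg·m².
Taking counterclockwise as positive: τ₁ = +(46.0)(0.605) = +27.83 N·m; τ₂ = +(38.9)(0.282) = +10.97 N·m; τ₃ = +(27.2)(0.333) = +9.058 N·m.
Net torque τ = 47.86 N·m.
α = τ/I = 47.86/7.211 = 6.637 rad/s².

α ≈ 6.64 rad/s², counterclockwise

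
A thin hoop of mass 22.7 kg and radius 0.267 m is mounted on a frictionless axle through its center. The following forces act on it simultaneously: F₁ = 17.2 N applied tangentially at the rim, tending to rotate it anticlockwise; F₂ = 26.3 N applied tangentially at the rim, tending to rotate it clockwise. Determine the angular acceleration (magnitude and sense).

α ≈ 1.50 rad/s², clockwise

I = MR² = (22.7)(0.267)² = 1.618 kg·m².
Taking anticlockwise as positive: τ₁ = +(17.2)(0.267) = +4.592 N·m; τ₂ = −(26.3)(0.267) = −7.022 N·m.
Net torque τ = -2.430 N·m.
α = τ/I = -2.430/1.618 = -1.501 rad/s².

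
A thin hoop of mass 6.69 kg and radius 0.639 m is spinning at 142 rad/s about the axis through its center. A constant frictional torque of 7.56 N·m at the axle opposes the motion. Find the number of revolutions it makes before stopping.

I = MR² = (6.69)(0.639)² = 2.732 kg·m².
The net torque has magnitude 7.56 N·m, opposing ω.
|α| = τ/I = 7.560/2.732 = 2.768 rad/s² (deceleration).
ω² = ω₀² − 2|α|θ with ω = 0 ⇒ θ = ω₀²/(2|α|) = 3643 rad = 579.8 rev.

≈ 580 revolutions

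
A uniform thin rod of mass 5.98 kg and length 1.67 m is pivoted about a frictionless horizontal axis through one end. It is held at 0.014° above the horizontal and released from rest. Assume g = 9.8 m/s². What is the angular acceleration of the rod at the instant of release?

About the pivot, I = (1/3)ML² = (1/3)(5.98)(1.67)² = 5.559 kg·m².
The weight acts at the center, a distance L/2 = 0.8350 m from the pivot; τ = Mg(L/2) cos 0.014° = 48.93 N·m.
α = τ/I = 48.93/5.559 = 8.802 rad/s².

α ≈ 8.80 rad/s²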